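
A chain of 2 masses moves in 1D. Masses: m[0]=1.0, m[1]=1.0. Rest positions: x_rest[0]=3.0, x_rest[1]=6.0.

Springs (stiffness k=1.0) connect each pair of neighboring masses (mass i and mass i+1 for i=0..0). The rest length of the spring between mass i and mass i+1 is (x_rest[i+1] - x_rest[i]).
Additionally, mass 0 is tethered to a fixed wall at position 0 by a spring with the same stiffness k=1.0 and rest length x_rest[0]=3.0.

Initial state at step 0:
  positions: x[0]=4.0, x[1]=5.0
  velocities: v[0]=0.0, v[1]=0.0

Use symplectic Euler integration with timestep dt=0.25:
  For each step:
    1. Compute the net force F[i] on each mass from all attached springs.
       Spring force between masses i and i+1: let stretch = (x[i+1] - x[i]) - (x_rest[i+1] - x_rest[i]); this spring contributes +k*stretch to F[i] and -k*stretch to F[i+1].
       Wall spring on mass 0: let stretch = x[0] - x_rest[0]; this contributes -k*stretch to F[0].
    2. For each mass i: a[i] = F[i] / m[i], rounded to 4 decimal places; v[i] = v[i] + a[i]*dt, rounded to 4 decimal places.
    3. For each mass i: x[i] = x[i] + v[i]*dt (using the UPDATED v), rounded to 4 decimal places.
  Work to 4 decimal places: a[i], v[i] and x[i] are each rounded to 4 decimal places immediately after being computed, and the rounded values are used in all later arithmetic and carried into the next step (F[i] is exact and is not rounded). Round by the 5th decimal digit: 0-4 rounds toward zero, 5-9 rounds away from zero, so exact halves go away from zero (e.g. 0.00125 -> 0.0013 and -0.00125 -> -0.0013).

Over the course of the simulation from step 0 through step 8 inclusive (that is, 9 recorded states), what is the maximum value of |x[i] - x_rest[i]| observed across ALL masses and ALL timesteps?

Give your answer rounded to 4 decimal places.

Answer: 1.2594

Derivation:
Step 0: x=[4.0000 5.0000] v=[0.0000 0.0000]
Step 1: x=[3.8125 5.1250] v=[-0.7500 0.5000]
Step 2: x=[3.4688 5.3555] v=[-1.3750 0.9219]
Step 3: x=[3.0262 5.6556] v=[-1.7705 1.2002]
Step 4: x=[2.5588 5.9788] v=[-1.8697 1.2929]
Step 5: x=[2.1452 6.2758] v=[-1.6544 1.1879]
Step 6: x=[1.8557 6.5021] v=[-1.1581 0.9053]
Step 7: x=[1.7406 6.6255] v=[-0.4604 0.4937]
Step 8: x=[1.8220 6.6311] v=[0.3257 0.0225]
Max displacement = 1.2594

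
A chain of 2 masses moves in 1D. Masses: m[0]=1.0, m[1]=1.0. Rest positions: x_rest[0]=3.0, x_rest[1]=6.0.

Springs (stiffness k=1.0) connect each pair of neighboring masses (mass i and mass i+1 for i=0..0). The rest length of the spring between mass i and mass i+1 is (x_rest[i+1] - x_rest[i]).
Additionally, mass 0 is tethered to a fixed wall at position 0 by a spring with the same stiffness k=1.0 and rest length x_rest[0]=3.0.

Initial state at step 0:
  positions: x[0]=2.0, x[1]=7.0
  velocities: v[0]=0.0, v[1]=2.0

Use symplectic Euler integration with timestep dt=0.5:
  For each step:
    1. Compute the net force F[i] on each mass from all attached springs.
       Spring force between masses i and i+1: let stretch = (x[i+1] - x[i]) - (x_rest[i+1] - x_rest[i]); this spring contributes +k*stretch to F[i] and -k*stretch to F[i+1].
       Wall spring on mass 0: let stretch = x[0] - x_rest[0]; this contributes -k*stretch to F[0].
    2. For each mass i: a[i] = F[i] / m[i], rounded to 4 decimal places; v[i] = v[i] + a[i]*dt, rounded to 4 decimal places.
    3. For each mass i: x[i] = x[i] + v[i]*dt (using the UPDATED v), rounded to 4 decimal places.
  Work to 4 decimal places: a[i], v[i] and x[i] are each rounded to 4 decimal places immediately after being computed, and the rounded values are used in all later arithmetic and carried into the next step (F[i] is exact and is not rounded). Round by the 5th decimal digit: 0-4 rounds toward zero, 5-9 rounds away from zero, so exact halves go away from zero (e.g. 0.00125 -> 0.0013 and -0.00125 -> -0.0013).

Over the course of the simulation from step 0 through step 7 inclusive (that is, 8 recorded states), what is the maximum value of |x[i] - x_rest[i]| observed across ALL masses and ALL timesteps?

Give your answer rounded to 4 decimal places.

Answer: 2.5821

Derivation:
Step 0: x=[2.0000 7.0000] v=[0.0000 2.0000]
Step 1: x=[2.7500 7.5000] v=[1.5000 1.0000]
Step 2: x=[4.0000 7.5625] v=[2.5000 0.1250]
Step 3: x=[5.1407 7.4844] v=[2.2813 -0.1563]
Step 4: x=[5.5821 7.5704] v=[0.8828 0.1719]
Step 5: x=[5.1251 7.9093] v=[-0.9141 0.6778]
Step 6: x=[4.0828 8.3022] v=[-2.0846 0.7857]
Step 7: x=[3.0747 8.3902] v=[-2.0163 0.1760]
Max displacement = 2.5821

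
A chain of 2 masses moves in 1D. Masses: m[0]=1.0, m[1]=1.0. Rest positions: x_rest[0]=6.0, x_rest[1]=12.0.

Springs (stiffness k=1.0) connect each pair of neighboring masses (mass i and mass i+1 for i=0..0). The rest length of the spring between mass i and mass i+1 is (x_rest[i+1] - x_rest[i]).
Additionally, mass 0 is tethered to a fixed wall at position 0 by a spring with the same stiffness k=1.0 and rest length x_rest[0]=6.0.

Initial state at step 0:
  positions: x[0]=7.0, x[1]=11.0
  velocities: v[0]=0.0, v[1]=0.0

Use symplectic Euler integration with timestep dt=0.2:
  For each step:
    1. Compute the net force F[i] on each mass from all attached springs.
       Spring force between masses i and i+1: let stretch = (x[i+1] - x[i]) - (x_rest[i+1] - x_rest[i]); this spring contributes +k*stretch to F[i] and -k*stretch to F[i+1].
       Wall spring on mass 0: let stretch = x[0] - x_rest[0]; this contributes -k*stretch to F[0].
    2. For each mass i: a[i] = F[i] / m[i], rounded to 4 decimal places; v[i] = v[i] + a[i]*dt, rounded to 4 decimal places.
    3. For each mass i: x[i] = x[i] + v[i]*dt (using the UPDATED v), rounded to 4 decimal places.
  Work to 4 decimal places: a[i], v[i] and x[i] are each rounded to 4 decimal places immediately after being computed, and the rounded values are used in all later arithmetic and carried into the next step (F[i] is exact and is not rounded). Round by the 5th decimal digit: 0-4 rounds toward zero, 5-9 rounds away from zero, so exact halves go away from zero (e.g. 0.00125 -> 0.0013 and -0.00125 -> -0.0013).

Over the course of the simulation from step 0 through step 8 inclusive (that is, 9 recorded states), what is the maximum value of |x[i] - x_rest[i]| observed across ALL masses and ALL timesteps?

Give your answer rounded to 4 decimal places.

Step 0: x=[7.0000 11.0000] v=[0.0000 0.0000]
Step 1: x=[6.8800 11.0800] v=[-0.6000 0.4000]
Step 2: x=[6.6528 11.2320] v=[-1.1360 0.7600]
Step 3: x=[6.3427 11.4408] v=[-1.5507 1.0442]
Step 4: x=[5.9828 11.6857] v=[-1.7996 1.2246]
Step 5: x=[5.6117 11.9425] v=[-1.8556 1.2840]
Step 6: x=[5.2693 12.1861] v=[-1.7118 1.2178]
Step 7: x=[4.9928 12.3930] v=[-1.3823 1.0344]
Step 8: x=[4.8126 12.5439] v=[-0.9008 0.7544]
Max displacement = 1.1874

Answer: 1.1874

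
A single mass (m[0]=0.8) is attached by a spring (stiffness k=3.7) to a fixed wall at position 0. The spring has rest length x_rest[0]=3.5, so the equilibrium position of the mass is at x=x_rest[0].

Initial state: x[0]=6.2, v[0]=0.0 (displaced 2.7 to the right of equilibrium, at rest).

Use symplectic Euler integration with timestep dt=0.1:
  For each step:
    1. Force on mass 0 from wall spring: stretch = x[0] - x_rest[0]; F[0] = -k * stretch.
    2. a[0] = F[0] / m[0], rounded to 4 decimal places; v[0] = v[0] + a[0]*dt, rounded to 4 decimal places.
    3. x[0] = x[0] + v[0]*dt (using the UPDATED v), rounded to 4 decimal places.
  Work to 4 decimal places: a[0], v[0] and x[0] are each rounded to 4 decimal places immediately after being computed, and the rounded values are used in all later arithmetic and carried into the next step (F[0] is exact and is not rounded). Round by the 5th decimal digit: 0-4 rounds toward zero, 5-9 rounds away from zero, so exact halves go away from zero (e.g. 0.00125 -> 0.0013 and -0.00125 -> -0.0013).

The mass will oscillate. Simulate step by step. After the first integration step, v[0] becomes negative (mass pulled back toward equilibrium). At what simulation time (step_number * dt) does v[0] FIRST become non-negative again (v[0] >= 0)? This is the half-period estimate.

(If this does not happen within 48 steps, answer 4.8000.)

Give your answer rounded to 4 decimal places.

Step 0: x=[6.2000] v=[0.0000]
Step 1: x=[6.0751] v=[-1.2488]
Step 2: x=[5.8311] v=[-2.4398]
Step 3: x=[5.4793] v=[-3.5179]
Step 4: x=[5.0360] v=[-4.4333]
Step 5: x=[4.5216] v=[-5.1437]
Step 6: x=[3.9600] v=[-5.6162]
Step 7: x=[3.3771] v=[-5.8290]
Step 8: x=[2.7999] v=[-5.7722]
Step 9: x=[2.2551] v=[-5.4484]
Step 10: x=[1.7678] v=[-4.8726]
Step 11: x=[1.3607] v=[-4.0715]
Step 12: x=[1.0525] v=[-3.0821]
Step 13: x=[0.8575] v=[-1.9501]
Step 14: x=[0.7847] v=[-0.7279]
Step 15: x=[0.8375] v=[0.5279]
First v>=0 after going negative at step 15, time=1.5000

Answer: 1.5000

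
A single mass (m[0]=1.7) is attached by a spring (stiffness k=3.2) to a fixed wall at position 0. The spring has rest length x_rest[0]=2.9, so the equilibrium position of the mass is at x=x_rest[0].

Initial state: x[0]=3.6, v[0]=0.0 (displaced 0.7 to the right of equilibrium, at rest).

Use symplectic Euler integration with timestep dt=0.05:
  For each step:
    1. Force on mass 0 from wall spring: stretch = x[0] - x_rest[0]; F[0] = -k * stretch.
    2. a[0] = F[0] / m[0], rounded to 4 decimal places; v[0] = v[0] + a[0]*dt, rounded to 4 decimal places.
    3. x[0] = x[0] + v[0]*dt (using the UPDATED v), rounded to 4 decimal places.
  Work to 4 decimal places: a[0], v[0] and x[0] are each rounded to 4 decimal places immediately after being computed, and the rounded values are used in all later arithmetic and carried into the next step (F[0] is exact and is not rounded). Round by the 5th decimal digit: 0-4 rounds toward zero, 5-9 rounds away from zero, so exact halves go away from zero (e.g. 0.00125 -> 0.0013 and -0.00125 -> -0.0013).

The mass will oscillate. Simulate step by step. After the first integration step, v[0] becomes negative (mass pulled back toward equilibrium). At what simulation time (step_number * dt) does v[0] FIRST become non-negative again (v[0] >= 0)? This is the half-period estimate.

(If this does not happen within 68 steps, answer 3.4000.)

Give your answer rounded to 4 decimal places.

Answer: 2.3000

Derivation:
Step 0: x=[3.6000] v=[0.0000]
Step 1: x=[3.5967] v=[-0.0659]
Step 2: x=[3.5901] v=[-0.1315]
Step 3: x=[3.5803] v=[-0.1965]
Step 4: x=[3.5673] v=[-0.2605]
Step 5: x=[3.5511] v=[-0.3233]
Step 6: x=[3.5319] v=[-0.3846]
Step 7: x=[3.5097] v=[-0.4441]
Step 8: x=[3.4846] v=[-0.5015]
Step 9: x=[3.4568] v=[-0.5565]
Step 10: x=[3.4264] v=[-0.6089]
Step 11: x=[3.3935] v=[-0.6584]
Step 12: x=[3.3583] v=[-0.7048]
Step 13: x=[3.3209] v=[-0.7479]
Step 14: x=[3.2815] v=[-0.7875]
Step 15: x=[3.2403] v=[-0.8234]
Step 16: x=[3.1975] v=[-0.8554]
Step 17: x=[3.1533] v=[-0.8834]
Step 18: x=[3.1079] v=[-0.9072]
Step 19: x=[3.0616] v=[-0.9268]
Step 20: x=[3.0145] v=[-0.9420]
Step 21: x=[2.9669] v=[-0.9528]
Step 22: x=[2.9189] v=[-0.9591]
Step 23: x=[2.8709] v=[-0.9609]
Step 24: x=[2.8230] v=[-0.9582]
Step 25: x=[2.7755] v=[-0.9510]
Step 26: x=[2.7285] v=[-0.9393]
Step 27: x=[2.6823] v=[-0.9232]
Step 28: x=[2.6372] v=[-0.9027]
Step 29: x=[2.5933] v=[-0.8780]
Step 30: x=[2.5508] v=[-0.8491]
Step 31: x=[2.5100] v=[-0.8162]
Step 32: x=[2.4710] v=[-0.7795]
Step 33: x=[2.4340] v=[-0.7391]
Step 34: x=[2.3992] v=[-0.6952]
Step 35: x=[2.3668] v=[-0.6481]
Step 36: x=[2.3369] v=[-0.5979]
Step 37: x=[2.3097] v=[-0.5449]
Step 38: x=[2.2852] v=[-0.4893]
Step 39: x=[2.2636] v=[-0.4314]
Step 40: x=[2.2450] v=[-0.3715]
Step 41: x=[2.2295] v=[-0.3099]
Step 42: x=[2.2172] v=[-0.2468]
Step 43: x=[2.2081] v=[-0.1825]
Step 44: x=[2.2022] v=[-0.1174]
Step 45: x=[2.1996] v=[-0.0517]
Step 46: x=[2.2003] v=[0.0142]
First v>=0 after going negative at step 46, time=2.3000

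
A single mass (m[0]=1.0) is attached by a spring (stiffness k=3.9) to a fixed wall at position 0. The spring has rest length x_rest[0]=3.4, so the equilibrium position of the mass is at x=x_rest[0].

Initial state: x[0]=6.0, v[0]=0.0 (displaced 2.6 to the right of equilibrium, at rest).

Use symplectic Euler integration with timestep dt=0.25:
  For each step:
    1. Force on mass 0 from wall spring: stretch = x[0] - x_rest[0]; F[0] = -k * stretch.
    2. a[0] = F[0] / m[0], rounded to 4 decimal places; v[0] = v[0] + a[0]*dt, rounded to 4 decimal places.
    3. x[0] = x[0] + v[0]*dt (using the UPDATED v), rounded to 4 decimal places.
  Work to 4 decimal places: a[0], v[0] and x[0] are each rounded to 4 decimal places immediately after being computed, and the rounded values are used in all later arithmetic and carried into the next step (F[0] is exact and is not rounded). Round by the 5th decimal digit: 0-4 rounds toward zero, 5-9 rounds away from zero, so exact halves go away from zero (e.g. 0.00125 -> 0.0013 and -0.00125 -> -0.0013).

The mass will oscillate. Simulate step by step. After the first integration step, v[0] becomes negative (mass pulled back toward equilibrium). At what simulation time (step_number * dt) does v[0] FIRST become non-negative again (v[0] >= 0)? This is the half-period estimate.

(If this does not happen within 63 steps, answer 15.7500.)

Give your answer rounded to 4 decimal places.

Step 0: x=[6.0000] v=[0.0000]
Step 1: x=[5.3663] v=[-2.5350]
Step 2: x=[4.2533] v=[-4.4522]
Step 3: x=[2.9323] v=[-5.2842]
Step 4: x=[1.7253] v=[-4.8282]
Step 5: x=[0.9265] v=[-3.1954]
Step 6: x=[0.7306] v=[-0.7837]
Step 7: x=[1.1854] v=[1.8190]
First v>=0 after going negative at step 7, time=1.7500

Answer: 1.7500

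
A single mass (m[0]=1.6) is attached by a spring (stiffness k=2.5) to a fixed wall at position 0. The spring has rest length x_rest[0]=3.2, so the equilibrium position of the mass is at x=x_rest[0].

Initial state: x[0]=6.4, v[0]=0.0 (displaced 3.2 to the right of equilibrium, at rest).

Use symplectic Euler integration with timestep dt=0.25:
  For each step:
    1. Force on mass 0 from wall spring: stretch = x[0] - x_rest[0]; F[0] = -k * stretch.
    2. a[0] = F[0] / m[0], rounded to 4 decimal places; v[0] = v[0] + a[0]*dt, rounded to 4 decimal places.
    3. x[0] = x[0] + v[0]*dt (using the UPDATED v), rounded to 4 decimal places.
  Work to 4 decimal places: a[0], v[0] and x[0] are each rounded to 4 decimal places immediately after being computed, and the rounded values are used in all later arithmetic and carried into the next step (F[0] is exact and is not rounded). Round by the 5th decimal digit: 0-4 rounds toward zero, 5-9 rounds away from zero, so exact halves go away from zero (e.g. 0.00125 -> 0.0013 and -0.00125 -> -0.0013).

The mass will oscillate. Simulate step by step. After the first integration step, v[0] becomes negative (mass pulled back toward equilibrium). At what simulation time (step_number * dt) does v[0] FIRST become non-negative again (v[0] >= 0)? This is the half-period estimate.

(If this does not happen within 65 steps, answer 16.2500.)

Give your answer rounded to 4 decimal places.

Step 0: x=[6.4000] v=[0.0000]
Step 1: x=[6.0875] v=[-1.2500]
Step 2: x=[5.4930] v=[-2.3779]
Step 3: x=[4.6746] v=[-3.2736]
Step 4: x=[3.7122] v=[-3.8496]
Step 5: x=[2.6998] v=[-4.0497]
Step 6: x=[1.7362] v=[-3.8543]
Step 7: x=[0.9156] v=[-3.2825]
Step 8: x=[0.3181] v=[-2.3902]
Step 9: x=[0.0020] v=[-1.2645]
Step 10: x=[-0.0018] v=[-0.0153]
Step 11: x=[0.3071] v=[1.2354]
First v>=0 after going negative at step 11, time=2.7500

Answer: 2.7500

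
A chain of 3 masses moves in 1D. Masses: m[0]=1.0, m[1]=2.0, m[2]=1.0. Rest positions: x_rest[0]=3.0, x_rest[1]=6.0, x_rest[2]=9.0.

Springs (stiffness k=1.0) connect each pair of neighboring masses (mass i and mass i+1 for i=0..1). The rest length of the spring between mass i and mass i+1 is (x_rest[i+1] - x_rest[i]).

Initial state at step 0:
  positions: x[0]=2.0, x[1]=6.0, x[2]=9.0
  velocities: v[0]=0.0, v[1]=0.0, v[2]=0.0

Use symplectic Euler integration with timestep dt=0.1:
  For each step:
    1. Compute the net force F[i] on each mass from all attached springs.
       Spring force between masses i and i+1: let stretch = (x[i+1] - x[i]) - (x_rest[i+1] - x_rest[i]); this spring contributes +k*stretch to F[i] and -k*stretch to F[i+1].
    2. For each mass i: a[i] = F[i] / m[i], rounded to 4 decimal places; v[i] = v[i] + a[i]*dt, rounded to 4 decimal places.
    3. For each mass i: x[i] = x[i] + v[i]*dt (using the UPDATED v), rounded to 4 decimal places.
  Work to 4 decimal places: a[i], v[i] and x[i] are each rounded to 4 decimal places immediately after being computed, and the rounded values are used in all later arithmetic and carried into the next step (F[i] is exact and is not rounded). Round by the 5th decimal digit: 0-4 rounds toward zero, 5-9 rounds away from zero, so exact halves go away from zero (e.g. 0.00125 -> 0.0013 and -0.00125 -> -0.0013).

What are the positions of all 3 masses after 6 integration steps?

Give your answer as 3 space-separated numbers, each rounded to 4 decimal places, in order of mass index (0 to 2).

Step 0: x=[2.0000 6.0000 9.0000] v=[0.0000 0.0000 0.0000]
Step 1: x=[2.0100 5.9950 9.0000] v=[0.1000 -0.0500 0.0000]
Step 2: x=[2.0299 5.9851 9.0000] v=[0.1985 -0.0990 -0.0005]
Step 3: x=[2.0593 5.9705 8.9998] v=[0.2940 -0.1460 -0.0020]
Step 4: x=[2.0978 5.9515 8.9993] v=[0.3851 -0.1901 -0.0049]
Step 5: x=[2.1449 5.9285 8.9983] v=[0.4705 -0.2304 -0.0097]
Step 6: x=[2.1998 5.9019 8.9966] v=[0.5489 -0.2661 -0.0167]

Answer: 2.1998 5.9019 8.9966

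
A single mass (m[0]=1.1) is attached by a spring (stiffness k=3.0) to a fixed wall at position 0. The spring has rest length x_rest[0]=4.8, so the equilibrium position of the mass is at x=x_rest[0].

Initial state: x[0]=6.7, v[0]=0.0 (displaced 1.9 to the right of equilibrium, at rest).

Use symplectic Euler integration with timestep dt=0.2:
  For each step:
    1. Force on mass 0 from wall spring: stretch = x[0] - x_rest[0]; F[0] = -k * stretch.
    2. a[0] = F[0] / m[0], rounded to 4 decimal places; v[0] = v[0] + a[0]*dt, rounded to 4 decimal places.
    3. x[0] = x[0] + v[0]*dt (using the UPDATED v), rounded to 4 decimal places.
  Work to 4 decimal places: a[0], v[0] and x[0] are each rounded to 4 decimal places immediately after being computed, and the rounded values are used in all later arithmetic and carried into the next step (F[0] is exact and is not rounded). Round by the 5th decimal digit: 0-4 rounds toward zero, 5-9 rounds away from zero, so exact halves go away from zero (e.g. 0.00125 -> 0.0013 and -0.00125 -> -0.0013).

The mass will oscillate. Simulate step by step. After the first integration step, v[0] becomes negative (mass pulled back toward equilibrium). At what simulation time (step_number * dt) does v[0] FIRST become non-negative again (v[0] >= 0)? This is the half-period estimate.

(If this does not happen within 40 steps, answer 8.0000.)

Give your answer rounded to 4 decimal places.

Step 0: x=[6.7000] v=[0.0000]
Step 1: x=[6.4927] v=[-1.0364]
Step 2: x=[6.1008] v=[-1.9597]
Step 3: x=[5.5670] v=[-2.6692]
Step 4: x=[4.9495] v=[-3.0876]
Step 5: x=[4.3157] v=[-3.1691]
Step 6: x=[3.7347] v=[-2.9049]
Step 7: x=[3.2699] v=[-2.3238]
Step 8: x=[2.9721] v=[-1.4892]
Step 9: x=[2.8737] v=[-0.4922]
Step 10: x=[2.9854] v=[0.5585]
First v>=0 after going negative at step 10, time=2.0000

Answer: 2.0000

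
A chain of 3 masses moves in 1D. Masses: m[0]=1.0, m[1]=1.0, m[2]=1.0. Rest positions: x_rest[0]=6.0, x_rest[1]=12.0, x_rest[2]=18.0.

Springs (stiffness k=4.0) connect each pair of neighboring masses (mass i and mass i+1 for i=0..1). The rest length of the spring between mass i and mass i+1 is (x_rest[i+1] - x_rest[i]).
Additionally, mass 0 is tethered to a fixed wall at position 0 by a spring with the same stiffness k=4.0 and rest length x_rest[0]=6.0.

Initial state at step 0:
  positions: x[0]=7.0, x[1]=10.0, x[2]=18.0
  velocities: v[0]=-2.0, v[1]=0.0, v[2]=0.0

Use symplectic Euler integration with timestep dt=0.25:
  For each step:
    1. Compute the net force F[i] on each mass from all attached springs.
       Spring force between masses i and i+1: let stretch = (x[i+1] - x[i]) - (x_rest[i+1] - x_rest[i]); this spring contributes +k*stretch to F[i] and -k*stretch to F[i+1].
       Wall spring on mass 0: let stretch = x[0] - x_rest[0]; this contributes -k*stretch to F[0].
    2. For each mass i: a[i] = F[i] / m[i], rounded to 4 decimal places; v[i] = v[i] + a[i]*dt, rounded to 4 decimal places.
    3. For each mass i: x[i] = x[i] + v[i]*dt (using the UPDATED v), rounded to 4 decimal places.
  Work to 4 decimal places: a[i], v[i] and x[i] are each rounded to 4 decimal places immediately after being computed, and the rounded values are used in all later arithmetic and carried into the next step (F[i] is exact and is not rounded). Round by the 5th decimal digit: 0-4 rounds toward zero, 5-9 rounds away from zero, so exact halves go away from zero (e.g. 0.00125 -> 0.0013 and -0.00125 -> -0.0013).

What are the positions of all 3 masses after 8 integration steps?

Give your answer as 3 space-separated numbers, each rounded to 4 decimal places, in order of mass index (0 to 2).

Answer: 5.9955 12.3474 17.1119

Derivation:
Step 0: x=[7.0000 10.0000 18.0000] v=[-2.0000 0.0000 0.0000]
Step 1: x=[5.5000 11.2500 17.5000] v=[-6.0000 5.0000 -2.0000]
Step 2: x=[4.0625 12.6250 16.9375] v=[-5.7500 5.5000 -2.2500]
Step 3: x=[3.7500 12.9375 16.7969] v=[-1.2500 1.2500 -0.5625]
Step 4: x=[4.7969 11.9180 17.1914] v=[4.1875 -4.0781 1.5781]
Step 5: x=[6.4248 10.4366 17.7676] v=[6.5117 -5.9258 2.3047]
Step 6: x=[7.4495 9.7850 18.0110] v=[4.0987 -2.6066 0.9737]
Step 7: x=[7.1957 10.6060 17.6979] v=[-1.0153 3.2839 -1.2523]
Step 8: x=[5.9955 12.3474 17.1119] v=[-4.8007 6.9655 -2.3442]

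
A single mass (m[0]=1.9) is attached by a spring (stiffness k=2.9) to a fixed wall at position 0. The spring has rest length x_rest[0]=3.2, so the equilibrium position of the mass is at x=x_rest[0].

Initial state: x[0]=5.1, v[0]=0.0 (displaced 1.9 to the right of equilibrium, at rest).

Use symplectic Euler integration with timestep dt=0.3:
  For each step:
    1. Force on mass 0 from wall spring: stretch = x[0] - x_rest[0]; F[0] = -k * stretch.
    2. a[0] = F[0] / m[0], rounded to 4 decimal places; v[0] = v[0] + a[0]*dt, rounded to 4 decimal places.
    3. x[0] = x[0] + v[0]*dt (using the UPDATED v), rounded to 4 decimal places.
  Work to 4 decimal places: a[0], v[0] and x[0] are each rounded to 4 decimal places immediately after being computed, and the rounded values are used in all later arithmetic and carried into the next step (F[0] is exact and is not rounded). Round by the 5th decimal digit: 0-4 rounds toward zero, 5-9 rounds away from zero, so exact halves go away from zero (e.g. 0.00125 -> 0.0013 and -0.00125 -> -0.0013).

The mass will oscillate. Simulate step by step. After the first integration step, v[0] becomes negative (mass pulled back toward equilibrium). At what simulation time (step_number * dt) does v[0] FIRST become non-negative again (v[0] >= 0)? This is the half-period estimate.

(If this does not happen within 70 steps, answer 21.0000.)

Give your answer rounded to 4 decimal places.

Step 0: x=[5.1000] v=[0.0000]
Step 1: x=[4.8390] v=[-0.8700]
Step 2: x=[4.3529] v=[-1.6205]
Step 3: x=[3.7084] v=[-2.1484]
Step 4: x=[2.9940] v=[-2.3812]
Step 5: x=[2.3079] v=[-2.2869]
Step 6: x=[1.7444] v=[-1.8784]
Step 7: x=[1.3808] v=[-1.2119]
Step 8: x=[1.2671] v=[-0.3789]
Step 9: x=[1.4190] v=[0.5062]
First v>=0 after going negative at step 9, time=2.7000

Answer: 2.7000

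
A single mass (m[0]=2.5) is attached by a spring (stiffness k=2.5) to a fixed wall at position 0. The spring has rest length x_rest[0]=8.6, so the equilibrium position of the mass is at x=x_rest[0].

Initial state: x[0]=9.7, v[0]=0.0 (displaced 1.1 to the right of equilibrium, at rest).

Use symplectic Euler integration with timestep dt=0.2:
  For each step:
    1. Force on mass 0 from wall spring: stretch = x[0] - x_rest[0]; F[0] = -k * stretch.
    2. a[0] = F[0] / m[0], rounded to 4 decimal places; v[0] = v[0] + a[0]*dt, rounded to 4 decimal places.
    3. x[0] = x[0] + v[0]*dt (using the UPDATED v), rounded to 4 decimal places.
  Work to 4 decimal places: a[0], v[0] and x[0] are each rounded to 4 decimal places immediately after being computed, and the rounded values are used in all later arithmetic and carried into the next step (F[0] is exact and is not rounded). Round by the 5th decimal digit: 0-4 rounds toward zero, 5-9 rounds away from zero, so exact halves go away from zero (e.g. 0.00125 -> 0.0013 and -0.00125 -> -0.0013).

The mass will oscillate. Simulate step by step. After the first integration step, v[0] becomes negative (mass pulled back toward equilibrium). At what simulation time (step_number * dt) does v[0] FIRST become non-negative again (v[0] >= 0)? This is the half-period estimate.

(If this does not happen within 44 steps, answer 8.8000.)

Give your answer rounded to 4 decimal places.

Step 0: x=[9.7000] v=[0.0000]
Step 1: x=[9.6560] v=[-0.2200]
Step 2: x=[9.5698] v=[-0.4312]
Step 3: x=[9.4448] v=[-0.6252]
Step 4: x=[9.2860] v=[-0.7942]
Step 5: x=[9.0997] v=[-0.9314]
Step 6: x=[8.8934] v=[-1.0313]
Step 7: x=[8.6754] v=[-1.0900]
Step 8: x=[8.4544] v=[-1.1051]
Step 9: x=[8.2392] v=[-1.0760]
Step 10: x=[8.0384] v=[-1.0038]
Step 11: x=[7.8601] v=[-0.8915]
Step 12: x=[7.7114] v=[-0.7435]
Step 13: x=[7.5982] v=[-0.5658]
Step 14: x=[7.5251] v=[-0.3654]
Step 15: x=[7.4950] v=[-0.1504]
Step 16: x=[7.5091] v=[0.0706]
First v>=0 after going negative at step 16, time=3.2000

Answer: 3.2000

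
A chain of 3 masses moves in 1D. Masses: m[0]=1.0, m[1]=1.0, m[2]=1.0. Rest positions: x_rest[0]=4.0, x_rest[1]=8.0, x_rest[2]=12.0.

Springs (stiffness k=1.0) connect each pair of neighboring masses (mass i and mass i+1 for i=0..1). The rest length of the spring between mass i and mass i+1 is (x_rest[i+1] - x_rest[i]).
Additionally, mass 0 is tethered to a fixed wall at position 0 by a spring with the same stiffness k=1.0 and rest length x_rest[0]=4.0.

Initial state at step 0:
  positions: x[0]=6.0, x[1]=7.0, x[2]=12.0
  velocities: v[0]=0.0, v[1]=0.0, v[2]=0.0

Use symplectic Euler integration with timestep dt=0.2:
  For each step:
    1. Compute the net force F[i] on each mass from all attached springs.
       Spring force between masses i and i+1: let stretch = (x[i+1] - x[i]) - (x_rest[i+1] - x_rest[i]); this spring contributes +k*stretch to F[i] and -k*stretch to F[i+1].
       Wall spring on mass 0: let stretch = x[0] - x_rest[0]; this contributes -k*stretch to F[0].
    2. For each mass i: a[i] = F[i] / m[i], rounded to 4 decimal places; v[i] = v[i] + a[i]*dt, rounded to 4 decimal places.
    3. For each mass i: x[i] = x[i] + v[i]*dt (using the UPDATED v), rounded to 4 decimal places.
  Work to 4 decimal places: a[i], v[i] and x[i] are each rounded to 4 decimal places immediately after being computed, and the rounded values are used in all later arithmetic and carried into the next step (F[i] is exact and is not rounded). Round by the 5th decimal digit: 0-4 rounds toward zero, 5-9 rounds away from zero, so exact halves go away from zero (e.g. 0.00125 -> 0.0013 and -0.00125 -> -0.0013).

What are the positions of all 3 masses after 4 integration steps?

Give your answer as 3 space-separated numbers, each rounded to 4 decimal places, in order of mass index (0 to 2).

Answer: 4.3175 8.2846 11.7117

Derivation:
Step 0: x=[6.0000 7.0000 12.0000] v=[0.0000 0.0000 0.0000]
Step 1: x=[5.8000 7.1600 11.9600] v=[-1.0000 0.8000 -0.2000]
Step 2: x=[5.4224 7.4576 11.8880] v=[-1.8880 1.4880 -0.3600]
Step 3: x=[4.9093 7.8510 11.7988] v=[-2.5654 1.9670 -0.4461]
Step 4: x=[4.3175 8.2846 11.7117] v=[-2.9589 2.1682 -0.4357]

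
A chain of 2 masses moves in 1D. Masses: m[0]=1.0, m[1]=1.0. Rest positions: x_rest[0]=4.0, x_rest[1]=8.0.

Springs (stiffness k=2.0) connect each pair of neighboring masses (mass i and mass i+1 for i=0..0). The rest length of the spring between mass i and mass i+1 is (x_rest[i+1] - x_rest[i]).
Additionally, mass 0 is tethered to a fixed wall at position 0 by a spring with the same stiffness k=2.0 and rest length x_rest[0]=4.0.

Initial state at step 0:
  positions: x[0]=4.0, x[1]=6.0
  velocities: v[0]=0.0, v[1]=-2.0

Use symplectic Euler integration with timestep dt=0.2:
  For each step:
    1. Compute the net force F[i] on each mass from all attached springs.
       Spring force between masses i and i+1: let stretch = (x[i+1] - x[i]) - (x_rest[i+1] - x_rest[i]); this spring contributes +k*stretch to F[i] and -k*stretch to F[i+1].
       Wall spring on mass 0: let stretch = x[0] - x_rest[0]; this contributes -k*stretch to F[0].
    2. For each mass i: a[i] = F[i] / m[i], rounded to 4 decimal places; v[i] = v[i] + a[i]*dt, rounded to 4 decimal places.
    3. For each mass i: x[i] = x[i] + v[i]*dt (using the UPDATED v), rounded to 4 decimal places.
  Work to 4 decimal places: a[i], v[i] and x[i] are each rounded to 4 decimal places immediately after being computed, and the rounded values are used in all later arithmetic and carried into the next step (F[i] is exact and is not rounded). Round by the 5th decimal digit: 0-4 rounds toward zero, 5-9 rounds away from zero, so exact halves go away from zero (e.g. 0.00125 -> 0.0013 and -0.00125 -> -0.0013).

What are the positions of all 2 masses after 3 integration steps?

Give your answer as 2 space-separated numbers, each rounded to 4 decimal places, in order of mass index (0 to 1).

Step 0: x=[4.0000 6.0000] v=[0.0000 -2.0000]
Step 1: x=[3.8400 5.7600] v=[-0.8000 -1.2000]
Step 2: x=[3.5264 5.6864] v=[-1.5680 -0.3680]
Step 3: x=[3.1035 5.7600] v=[-2.1146 0.3680]

Answer: 3.1035 5.7600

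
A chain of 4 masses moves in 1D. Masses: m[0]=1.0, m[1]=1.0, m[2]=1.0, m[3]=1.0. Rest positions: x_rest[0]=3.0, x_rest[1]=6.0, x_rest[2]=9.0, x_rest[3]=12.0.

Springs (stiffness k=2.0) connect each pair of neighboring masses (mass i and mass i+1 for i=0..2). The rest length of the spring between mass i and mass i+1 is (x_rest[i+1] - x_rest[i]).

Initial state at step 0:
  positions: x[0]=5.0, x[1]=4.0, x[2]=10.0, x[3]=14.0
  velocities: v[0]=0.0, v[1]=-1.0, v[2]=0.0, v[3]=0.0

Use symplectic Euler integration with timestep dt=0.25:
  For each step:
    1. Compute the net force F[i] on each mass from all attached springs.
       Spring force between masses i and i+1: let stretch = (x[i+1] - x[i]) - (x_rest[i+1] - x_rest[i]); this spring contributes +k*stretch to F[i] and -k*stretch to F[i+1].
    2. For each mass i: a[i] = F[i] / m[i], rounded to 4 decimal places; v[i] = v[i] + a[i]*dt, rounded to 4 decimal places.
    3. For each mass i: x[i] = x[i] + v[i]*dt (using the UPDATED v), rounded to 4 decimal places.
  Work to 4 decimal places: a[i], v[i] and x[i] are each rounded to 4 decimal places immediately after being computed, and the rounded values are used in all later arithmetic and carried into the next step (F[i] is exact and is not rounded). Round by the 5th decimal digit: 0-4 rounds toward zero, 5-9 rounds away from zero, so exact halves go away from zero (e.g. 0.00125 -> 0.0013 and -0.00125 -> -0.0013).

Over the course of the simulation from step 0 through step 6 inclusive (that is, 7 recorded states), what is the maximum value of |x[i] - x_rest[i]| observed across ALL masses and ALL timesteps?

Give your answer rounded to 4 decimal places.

Step 0: x=[5.0000 4.0000 10.0000 14.0000] v=[0.0000 -1.0000 0.0000 0.0000]
Step 1: x=[4.5000 4.6250 9.7500 13.8750] v=[-2.0000 2.5000 -1.0000 -0.5000]
Step 2: x=[3.6406 5.8750 9.3750 13.6094] v=[-3.4375 5.0000 -1.5000 -1.0625]
Step 3: x=[2.6855 7.2832 9.0918 13.1895] v=[-3.8203 5.6328 -1.1328 -1.6797]
Step 4: x=[1.9301 8.3428 9.0948 12.6324] v=[-3.0215 4.2383 0.0118 -2.2286]
Step 5: x=[1.6013 8.6948 9.4460 12.0081] v=[-1.3152 1.4080 1.4046 -2.4974]
Step 6: x=[1.7842 8.2540 10.0235 11.4385] v=[0.7316 -1.7632 2.3101 -2.2785]
Max displacement = 2.6948

Answer: 2.6948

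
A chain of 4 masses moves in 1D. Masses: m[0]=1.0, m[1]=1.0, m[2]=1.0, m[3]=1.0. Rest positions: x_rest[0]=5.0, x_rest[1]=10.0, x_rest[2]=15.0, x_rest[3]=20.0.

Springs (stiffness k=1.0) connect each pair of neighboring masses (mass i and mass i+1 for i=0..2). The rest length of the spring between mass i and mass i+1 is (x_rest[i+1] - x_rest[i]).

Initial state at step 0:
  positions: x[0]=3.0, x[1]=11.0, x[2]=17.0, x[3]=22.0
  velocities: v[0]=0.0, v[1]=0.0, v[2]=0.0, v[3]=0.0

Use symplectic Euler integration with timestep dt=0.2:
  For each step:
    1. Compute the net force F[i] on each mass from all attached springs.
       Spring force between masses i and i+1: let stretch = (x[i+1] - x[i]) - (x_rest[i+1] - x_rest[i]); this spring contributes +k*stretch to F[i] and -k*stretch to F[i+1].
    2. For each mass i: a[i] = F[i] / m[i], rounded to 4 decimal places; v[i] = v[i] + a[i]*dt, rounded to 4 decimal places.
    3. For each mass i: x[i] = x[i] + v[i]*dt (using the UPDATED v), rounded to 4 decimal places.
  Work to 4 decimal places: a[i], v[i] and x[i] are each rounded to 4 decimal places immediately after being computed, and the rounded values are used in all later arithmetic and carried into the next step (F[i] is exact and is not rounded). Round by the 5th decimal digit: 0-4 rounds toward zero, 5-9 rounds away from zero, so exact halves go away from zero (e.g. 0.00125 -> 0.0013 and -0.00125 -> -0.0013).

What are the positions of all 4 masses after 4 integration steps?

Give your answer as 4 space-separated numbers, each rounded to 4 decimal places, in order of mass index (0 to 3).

Answer: 4.0848 10.3365 16.6022 21.9765

Derivation:
Step 0: x=[3.0000 11.0000 17.0000 22.0000] v=[0.0000 0.0000 0.0000 0.0000]
Step 1: x=[3.1200 10.9200 16.9600 22.0000] v=[0.6000 -0.4000 -0.2000 0.0000]
Step 2: x=[3.3520 10.7696 16.8800 21.9984] v=[1.1600 -0.7520 -0.4000 -0.0080]
Step 3: x=[3.6807 10.5669 16.7603 21.9921] v=[1.6435 -1.0134 -0.5984 -0.0317]
Step 4: x=[4.0848 10.3365 16.6022 21.9765] v=[2.0207 -1.1520 -0.7907 -0.0781]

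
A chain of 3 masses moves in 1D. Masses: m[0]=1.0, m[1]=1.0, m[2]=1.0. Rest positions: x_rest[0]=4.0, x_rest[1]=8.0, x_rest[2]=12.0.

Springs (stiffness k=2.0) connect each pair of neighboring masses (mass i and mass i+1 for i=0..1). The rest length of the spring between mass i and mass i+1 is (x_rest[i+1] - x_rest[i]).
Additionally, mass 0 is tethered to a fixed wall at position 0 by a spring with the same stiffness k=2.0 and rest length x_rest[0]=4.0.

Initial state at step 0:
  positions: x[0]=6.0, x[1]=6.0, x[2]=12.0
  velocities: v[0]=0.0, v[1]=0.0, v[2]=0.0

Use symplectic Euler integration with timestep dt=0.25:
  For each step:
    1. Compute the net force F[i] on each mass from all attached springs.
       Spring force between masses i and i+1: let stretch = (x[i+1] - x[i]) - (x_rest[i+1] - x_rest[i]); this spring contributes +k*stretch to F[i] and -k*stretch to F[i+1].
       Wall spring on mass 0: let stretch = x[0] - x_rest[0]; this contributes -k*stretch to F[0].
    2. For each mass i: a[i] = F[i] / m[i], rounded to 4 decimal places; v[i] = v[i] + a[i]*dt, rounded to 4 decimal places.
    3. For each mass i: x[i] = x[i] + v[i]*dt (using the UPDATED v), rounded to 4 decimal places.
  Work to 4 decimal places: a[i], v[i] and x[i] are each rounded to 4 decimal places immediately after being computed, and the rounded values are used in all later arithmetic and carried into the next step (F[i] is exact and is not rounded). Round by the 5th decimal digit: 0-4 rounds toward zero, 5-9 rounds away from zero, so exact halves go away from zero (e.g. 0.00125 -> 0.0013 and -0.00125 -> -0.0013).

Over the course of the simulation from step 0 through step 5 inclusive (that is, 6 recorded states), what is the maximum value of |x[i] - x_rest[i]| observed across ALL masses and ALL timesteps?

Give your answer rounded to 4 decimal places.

Step 0: x=[6.0000 6.0000 12.0000] v=[0.0000 0.0000 0.0000]
Step 1: x=[5.2500 6.7500 11.7500] v=[-3.0000 3.0000 -1.0000]
Step 2: x=[4.0313 7.9375 11.3750] v=[-4.8750 4.7500 -1.5000]
Step 3: x=[2.7969 9.0664 11.0703] v=[-4.9376 4.5157 -1.2188]
Step 4: x=[1.9966 9.6621 11.0151] v=[-3.2013 2.3829 -0.2208]
Step 5: x=[1.9049 9.4688 11.2908] v=[-0.3669 -0.7734 1.1027]
Max displacement = 2.0951

Answer: 2.0951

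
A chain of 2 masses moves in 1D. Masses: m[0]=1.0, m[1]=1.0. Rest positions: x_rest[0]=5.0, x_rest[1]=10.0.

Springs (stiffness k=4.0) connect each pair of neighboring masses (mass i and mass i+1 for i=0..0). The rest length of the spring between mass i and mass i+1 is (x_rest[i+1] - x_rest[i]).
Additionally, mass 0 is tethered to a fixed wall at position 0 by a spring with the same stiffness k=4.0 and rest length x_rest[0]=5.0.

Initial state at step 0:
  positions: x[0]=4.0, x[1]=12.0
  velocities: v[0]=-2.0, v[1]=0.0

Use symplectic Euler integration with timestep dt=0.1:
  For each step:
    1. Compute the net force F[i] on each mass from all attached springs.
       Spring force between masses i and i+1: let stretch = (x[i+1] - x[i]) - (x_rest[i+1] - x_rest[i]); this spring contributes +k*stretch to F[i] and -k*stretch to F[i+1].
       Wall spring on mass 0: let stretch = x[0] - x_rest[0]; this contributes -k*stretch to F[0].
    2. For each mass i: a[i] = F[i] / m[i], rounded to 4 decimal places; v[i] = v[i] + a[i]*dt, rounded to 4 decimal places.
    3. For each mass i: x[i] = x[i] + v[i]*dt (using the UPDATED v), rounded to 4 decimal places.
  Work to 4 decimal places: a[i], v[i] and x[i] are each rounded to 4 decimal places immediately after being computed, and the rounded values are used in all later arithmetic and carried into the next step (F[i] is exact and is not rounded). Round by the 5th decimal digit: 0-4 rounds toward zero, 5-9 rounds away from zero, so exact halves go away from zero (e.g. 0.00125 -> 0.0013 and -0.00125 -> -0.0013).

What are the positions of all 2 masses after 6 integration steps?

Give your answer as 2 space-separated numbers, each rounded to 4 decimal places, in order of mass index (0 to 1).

Answer: 5.5516 9.9427

Derivation:
Step 0: x=[4.0000 12.0000] v=[-2.0000 0.0000]
Step 1: x=[3.9600 11.8800] v=[-0.4000 -1.2000]
Step 2: x=[4.0784 11.6432] v=[1.1840 -2.3680]
Step 3: x=[4.3363 11.3038] v=[2.5786 -3.3939]
Step 4: x=[4.6994 10.8857] v=[3.6311 -4.1809]
Step 5: x=[5.1220 10.4202] v=[4.2259 -4.6554]
Step 6: x=[5.5516 9.9427] v=[4.2964 -4.7747]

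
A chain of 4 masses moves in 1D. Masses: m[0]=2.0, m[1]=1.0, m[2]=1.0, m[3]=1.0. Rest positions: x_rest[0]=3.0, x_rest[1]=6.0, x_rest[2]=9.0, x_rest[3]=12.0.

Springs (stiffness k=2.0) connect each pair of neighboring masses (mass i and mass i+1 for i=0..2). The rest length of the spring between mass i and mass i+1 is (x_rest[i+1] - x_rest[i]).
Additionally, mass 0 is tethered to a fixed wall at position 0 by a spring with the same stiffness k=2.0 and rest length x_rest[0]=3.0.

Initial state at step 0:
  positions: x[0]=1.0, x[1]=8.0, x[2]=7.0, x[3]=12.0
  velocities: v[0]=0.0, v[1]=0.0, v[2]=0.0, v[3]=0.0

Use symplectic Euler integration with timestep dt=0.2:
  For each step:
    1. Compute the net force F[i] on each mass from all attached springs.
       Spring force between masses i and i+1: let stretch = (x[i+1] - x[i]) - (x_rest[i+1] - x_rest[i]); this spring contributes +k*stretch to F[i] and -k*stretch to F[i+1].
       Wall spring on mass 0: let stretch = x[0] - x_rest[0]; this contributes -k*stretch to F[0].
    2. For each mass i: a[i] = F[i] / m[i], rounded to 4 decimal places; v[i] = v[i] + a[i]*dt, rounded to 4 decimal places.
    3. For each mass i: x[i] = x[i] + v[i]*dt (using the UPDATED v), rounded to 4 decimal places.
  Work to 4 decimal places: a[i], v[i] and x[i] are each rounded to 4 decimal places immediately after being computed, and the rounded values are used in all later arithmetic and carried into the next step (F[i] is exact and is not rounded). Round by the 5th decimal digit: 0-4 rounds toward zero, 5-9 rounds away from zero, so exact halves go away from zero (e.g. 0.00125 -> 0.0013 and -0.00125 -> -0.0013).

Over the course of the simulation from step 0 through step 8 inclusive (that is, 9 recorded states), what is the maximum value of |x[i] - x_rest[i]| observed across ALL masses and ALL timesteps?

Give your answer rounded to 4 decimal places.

Step 0: x=[1.0000 8.0000 7.0000 12.0000] v=[0.0000 0.0000 0.0000 0.0000]
Step 1: x=[1.2400 7.3600 7.4800 11.8400] v=[1.2000 -3.2000 2.4000 -0.8000]
Step 2: x=[1.6752 6.2400 8.2992 11.5712] v=[2.1760 -5.6000 4.0960 -1.3440]
Step 3: x=[2.2260 4.9196 9.2154 11.2806] v=[2.7539 -6.6022 4.5811 -1.4528]
Step 4: x=[2.7955 3.7273 9.9532 11.0648] v=[2.8474 -5.9613 3.6889 -1.0789]
Step 5: x=[3.2904 2.9586 10.2818 11.0001] v=[2.4747 -3.8437 1.6432 -0.3235]
Step 6: x=[3.6405 2.8023 10.0820 11.1179] v=[1.7503 -0.7817 -0.9988 0.5892]
Step 7: x=[3.8114 3.2954 9.3827 11.3929] v=[0.8546 2.4655 -3.4963 1.3748]
Step 8: x=[3.8092 4.3168 8.3573 11.7470] v=[-0.0109 5.1068 -5.1271 1.7707]
Max displacement = 3.1977

Answer: 3.1977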